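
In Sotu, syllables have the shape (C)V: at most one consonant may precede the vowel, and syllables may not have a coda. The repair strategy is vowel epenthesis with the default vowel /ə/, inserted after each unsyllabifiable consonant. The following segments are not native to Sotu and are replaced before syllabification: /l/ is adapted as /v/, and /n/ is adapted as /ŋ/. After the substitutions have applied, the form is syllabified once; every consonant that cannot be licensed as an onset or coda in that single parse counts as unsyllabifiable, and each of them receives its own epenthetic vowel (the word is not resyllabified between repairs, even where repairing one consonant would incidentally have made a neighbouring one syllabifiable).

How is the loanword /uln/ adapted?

uvəŋə

Substitution: /l/ → /v/, /n/ → /ŋ/, giving /uvŋ/.
Syllabifying with onset maximization leaves /v/, /ŋ/ stranded (no codas are permitted; onsets are limited to one consonant).
Inserting the epenthetic vowel yields /v/ → /və/, /ŋ/ → /ŋə/.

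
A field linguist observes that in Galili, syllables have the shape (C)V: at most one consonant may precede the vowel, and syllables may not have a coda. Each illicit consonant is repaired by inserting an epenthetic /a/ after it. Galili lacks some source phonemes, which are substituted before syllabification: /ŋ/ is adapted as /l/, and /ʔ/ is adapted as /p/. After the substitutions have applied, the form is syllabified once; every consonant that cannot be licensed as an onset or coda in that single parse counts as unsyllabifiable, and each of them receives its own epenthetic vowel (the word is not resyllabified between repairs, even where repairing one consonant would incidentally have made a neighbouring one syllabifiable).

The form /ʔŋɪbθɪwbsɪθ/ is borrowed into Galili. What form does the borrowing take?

Substitution: /ʔ/ → /p/, /ŋ/ → /l/, giving /plɪbθɪwbsɪθ/.
Under (C)V, the unsyllabifiable consonants are /p/, /b/, /w/, /b/, /θ/ (no codas are permitted; onsets are limited to one consonant).
Epenthesis after each stranded consonant: /p/ → /pa/, /b/ → /ba/, /w/ → /wa/, /b/ → /ba/, /θ/ → /θa/.

palɪbaθɪwabasɪθa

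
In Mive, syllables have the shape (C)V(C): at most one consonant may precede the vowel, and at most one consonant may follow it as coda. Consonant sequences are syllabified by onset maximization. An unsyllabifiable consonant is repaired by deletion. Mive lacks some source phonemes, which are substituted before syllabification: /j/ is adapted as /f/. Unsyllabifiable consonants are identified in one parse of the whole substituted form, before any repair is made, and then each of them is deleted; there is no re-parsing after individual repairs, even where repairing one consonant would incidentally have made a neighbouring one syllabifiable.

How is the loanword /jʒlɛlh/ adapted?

Substitution: /j/ → /f/, giving /fʒlɛlh/.
Syllabifying with onset maximization leaves /f/, /ʒ/, /h/ stranded (at most one coda consonant is licensed; onsets are limited to one consonant).
Deletion applies to /f/, /ʒ/, /h/.

lɛl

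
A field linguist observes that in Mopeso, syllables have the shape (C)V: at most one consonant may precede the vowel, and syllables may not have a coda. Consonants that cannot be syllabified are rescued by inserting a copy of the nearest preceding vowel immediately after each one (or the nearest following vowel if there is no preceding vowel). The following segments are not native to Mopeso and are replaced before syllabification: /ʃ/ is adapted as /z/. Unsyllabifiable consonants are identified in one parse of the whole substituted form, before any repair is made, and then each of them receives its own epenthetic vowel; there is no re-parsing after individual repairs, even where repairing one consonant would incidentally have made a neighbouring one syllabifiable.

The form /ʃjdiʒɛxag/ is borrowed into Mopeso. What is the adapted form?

zijidiʒɛxaga

Substitution: /ʃ/ → /z/, giving /zjdiʒɛxag/.
The consonants /z/, /j/, /g/ cannot be parsed into a legal (C)V syllable (no codas are permitted; onsets are limited to one consonant).
Each unlicensed consonant becomes the onset of a new syllable: /z/ → /zi/, /j/ → /ji/, /g/ → /ga/.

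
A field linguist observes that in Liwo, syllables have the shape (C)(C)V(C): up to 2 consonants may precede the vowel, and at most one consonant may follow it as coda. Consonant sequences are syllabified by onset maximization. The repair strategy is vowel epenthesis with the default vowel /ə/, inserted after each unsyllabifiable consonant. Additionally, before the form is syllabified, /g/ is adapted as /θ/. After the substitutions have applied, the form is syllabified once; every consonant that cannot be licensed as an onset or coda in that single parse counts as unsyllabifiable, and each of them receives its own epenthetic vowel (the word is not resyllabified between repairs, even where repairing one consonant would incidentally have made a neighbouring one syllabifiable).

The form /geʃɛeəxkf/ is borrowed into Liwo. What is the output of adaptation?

Substitution: /g/ → /θ/, giving /θeʃɛeəxkf/.
Under (C)(C)V(C), the unsyllabifiable consonants are /k/, /f/ (at most one coda consonant is licensed; onsets may contain at most 2 consonants).
Epenthesis after each stranded consonant: /k/ → /kə/, /f/ → /fə/.

θeʃɛeəxkəfə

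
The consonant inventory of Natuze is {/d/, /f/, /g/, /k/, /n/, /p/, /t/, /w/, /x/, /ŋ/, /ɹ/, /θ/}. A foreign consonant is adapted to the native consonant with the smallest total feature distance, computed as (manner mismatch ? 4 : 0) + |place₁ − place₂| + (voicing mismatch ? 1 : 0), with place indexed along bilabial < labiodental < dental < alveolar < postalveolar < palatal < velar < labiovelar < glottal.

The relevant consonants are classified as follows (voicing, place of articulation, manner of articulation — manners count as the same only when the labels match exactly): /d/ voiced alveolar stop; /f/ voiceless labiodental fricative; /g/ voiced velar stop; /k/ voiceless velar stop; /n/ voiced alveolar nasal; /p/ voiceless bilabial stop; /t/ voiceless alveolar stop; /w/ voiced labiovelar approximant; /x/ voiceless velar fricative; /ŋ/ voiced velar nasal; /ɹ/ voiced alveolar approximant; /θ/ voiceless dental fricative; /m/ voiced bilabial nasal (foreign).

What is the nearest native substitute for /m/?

n

/n/ is closest: same manner (nasal), place distance 3 (bilabial→alveolar), same voicing; total 3. Next closest is /p/ at distance 5.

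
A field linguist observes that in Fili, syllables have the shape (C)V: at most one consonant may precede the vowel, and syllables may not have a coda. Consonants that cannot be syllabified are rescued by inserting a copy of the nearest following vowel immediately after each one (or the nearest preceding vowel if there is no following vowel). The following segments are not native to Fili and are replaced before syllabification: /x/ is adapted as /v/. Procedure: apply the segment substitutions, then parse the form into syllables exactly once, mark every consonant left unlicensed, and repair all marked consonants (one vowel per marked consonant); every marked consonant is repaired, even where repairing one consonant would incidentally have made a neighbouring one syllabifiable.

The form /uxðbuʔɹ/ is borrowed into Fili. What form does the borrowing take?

Substitution: /x/ → /v/, giving /uvðbuʔɹ/.
Under (C)V, the unsyllabifiable consonants are /v/, /ð/, /ʔ/, /ɹ/ (no codas are permitted; onsets are limited to one consonant).
Inserting the epenthetic vowel yields /v/ → /vu/, /ð/ → /ðu/, /ʔ/ → /ʔu/, /ɹ/ → /ɹu/.

uvuðubuʔuɹu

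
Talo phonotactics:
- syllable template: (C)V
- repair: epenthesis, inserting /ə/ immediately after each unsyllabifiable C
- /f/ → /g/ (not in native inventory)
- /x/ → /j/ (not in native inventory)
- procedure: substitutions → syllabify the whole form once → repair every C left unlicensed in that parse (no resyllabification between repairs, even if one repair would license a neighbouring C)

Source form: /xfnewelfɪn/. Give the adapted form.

Substitution: /x/ → /j/, /f/ → /g/, giving /jgnewelgɪn/.
Syllabifying with onset maximization leaves /j/, /g/, /l/, /n/ stranded (no codas are permitted; onsets are limited to one consonant).
Epenthesis after each stranded consonant: /j/ → /jə/, /g/ → /gə/, /l/ → /lə/, /n/ → /nə/.

jəgəneweləgɪnə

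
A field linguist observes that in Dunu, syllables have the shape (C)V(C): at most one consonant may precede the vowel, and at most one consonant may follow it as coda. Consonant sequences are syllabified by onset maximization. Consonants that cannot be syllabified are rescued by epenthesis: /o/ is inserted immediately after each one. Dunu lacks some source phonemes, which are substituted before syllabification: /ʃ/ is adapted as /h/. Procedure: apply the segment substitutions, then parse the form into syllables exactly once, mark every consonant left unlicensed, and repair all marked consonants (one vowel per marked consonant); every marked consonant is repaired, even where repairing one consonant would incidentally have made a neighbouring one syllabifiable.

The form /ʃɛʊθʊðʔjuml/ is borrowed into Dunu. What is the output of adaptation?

hɛʊθʊðʔojumlo

Substitution: /ʃ/ → /h/, giving /hɛʊθʊðʔjuml/.
Under (C)V(C), the unsyllabifiable consonants are /ʔ/, /l/ (at most one coda consonant is licensed; onsets are limited to one consonant).
Inserting the epenthetic vowel yields /ʔ/ → /ʔo/, /l/ → /lo/.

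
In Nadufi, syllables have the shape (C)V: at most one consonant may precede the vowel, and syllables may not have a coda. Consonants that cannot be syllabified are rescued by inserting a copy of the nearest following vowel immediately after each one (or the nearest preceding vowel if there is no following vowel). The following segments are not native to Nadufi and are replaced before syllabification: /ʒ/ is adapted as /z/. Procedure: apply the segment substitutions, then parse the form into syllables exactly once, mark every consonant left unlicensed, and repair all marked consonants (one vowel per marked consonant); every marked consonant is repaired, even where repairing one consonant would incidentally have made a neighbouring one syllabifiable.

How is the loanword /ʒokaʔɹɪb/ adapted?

Substitution: /ʒ/ → /z/, giving /zokaʔɹɪb/.
Under (C)V, the unsyllabifiable consonants are /ʔ/, /b/ (no codas are permitted; onsets are limited to one consonant).
Inserting the epenthetic vowel yields /ʔ/ → /ʔɪ/, /b/ → /bɪ/.

zokaʔɪɹɪbɪ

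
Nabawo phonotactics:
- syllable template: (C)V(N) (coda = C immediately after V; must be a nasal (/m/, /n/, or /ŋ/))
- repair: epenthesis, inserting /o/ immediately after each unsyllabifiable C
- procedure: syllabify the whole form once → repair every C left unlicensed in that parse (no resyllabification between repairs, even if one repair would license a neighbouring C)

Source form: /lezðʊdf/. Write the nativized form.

lezoðʊdofo

Syllabifying with onset maximization leaves /z/, /d/, /f/ stranded (only a nasal (/m/, /n/, or /ŋ/) is licensed in coda position; onsets are limited to one consonant).
Epenthesis after each stranded consonant: /z/ → /zo/, /d/ → /do/, /f/ → /fo/.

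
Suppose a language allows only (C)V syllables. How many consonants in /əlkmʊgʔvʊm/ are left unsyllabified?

5

The consonants /l/, /k/, /g/, /ʔ/, /m/ cannot be parsed into a legal (C)V syllable (no codas are permitted; onsets are limited to one consonant).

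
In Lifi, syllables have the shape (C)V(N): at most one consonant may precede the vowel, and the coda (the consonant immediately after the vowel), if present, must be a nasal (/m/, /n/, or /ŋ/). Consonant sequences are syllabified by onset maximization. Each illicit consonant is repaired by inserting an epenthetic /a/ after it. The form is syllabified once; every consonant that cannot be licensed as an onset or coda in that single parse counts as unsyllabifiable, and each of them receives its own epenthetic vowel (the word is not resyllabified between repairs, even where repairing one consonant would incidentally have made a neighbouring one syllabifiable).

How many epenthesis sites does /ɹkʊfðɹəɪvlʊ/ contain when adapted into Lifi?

The unsyllabifiable consonants are /ɹ/, /f/, /ð/, /v/; each receives one epenthetic vowel.

4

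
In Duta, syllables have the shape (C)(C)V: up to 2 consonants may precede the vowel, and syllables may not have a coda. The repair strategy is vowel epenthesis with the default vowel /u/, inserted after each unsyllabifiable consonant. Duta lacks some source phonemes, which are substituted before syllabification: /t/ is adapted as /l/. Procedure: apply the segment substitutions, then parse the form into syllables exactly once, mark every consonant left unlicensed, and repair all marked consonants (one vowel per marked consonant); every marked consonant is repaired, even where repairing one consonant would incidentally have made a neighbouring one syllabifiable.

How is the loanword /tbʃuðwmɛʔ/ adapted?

Substitution: /t/ → /l/, giving /lbʃuðwmɛʔ/.
Syllabifying with onset maximization leaves /l/, /ð/, /ʔ/ stranded (no codas are permitted; onsets may contain at most 2 consonants).
Each unlicensed consonant becomes the onset of a new syllable: /l/ → /lu/, /ð/ → /ðu/, /ʔ/ → /ʔu/.

lubʃuðuwmɛʔu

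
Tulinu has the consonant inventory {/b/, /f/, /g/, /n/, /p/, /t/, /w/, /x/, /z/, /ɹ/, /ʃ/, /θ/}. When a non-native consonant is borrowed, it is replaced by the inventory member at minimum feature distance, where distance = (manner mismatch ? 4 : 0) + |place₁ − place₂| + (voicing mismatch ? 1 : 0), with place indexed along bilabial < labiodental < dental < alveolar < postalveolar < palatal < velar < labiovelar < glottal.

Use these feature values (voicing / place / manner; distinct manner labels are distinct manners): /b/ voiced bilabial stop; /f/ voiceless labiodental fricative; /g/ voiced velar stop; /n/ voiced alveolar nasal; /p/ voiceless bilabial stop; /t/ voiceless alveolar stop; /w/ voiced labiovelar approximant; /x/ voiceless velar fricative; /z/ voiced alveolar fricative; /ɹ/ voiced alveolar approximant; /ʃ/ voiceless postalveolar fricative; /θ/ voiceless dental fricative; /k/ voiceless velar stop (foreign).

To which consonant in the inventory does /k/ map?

g

/g/ is closest: same manner (stop), place distance 0 (velar→velar), voicing differs (+1); total 1. Next closest is /t/ at distance 3.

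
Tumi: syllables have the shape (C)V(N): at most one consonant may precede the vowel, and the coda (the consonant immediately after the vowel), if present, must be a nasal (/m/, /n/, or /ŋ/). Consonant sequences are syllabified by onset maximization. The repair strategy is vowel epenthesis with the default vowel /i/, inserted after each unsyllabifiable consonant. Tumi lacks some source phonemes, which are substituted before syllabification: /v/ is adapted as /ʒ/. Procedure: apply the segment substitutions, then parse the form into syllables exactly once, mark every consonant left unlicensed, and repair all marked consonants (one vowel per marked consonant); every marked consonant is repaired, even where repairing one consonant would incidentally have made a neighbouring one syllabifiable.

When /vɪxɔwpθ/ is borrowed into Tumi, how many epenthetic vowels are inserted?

3

After substitution the input is /ʒɪxɔwpθ/.
The unsyllabifiable consonants are /w/, /p/, /θ/; each receives one epenthetic vowel.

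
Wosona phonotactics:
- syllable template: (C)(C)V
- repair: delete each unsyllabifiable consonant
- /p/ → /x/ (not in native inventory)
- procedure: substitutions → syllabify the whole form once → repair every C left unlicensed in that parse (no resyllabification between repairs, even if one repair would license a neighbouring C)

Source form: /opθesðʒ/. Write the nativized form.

oxθe

Substitution: /p/ → /x/, giving /oxθesðʒ/.
Under (C)(C)V, the unsyllabifiable consonants are /s/, /ð/, /ʒ/ (no codas are permitted; onsets may contain at most 2 consonants).
Deletion applies to /s/, /ð/, /ʒ/.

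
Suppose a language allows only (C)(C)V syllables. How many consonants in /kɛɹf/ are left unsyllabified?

2

Under (C)(C)V, the unsyllabifiable consonants are /ɹ/, /f/ (no codas are permitted; onsets may contain at most 2 consonants).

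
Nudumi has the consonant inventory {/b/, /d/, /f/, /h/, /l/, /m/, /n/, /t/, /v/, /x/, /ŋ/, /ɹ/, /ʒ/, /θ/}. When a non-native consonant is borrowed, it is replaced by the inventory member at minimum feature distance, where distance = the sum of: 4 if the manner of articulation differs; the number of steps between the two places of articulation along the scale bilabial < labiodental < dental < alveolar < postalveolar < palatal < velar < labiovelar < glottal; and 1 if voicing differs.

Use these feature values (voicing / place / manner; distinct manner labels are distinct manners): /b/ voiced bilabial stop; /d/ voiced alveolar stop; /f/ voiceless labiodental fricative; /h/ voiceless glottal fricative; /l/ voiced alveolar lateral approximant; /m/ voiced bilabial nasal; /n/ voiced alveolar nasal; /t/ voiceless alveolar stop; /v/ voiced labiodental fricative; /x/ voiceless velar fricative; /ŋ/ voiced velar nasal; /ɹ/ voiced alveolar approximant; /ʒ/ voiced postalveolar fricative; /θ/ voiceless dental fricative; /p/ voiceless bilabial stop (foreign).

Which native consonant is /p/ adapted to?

/b/ is closest: same manner (stop), place distance 0 (bilabial→bilabial), voicing differs (+1); total 1. Next closest is /t/ at distance 3.

b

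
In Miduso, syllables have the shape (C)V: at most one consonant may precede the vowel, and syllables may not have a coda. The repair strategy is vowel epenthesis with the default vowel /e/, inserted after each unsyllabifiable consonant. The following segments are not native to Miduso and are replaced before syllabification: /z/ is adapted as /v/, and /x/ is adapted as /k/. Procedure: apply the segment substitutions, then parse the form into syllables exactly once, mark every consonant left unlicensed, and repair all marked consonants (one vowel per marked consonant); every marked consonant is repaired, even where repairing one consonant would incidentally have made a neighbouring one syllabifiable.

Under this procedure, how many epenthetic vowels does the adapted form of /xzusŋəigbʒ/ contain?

After substitution the input is /kvusŋəigbʒ/.
The unsyllabifiable consonants are /k/, /s/, /g/, /b/, /ʒ/; each receives one epenthetic vowel.

5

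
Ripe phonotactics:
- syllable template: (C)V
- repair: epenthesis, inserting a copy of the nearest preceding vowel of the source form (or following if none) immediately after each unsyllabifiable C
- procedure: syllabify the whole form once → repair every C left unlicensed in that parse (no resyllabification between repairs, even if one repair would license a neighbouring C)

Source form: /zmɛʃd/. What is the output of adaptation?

zɛmɛʃɛdɛ

Under (C)V, the unsyllabifiable consonants are /z/, /ʃ/, /d/ (no codas are permitted; onsets are limited to one consonant).
Inserting the epenthetic vowel yields /z/ → /zɛ/, /ʃ/ → /ʃɛ/, /d/ → /dɛ/.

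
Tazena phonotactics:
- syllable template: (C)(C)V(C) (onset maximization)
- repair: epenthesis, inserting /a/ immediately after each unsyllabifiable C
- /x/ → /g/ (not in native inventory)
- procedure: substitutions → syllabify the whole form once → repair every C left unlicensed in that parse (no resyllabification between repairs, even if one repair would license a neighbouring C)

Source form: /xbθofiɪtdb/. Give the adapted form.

Substitution: /x/ → /g/, giving /gbθofiɪtdb/.
Syllabifying with onset maximization leaves /g/, /d/, /b/ stranded (at most one coda consonant is licensed; onsets may contain at most 2 consonants).
Each unlicensed consonant becomes the onset of a new syllable: /g/ → /ga/, /d/ → /da/, /b/ → /ba/.

gabθofiɪtdaba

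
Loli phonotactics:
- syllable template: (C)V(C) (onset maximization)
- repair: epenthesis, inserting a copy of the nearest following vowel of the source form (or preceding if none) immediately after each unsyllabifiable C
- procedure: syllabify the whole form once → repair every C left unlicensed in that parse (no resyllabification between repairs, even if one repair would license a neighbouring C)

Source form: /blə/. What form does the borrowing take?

Syllabifying with onset maximization leaves /b/ stranded (at most one coda consonant is licensed; onsets are limited to one consonant).
Inserting the epenthetic vowel yields /b/ → /bə/.

bələ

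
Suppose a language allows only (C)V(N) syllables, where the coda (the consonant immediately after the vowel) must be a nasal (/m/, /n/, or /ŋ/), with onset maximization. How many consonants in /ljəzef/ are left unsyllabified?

2

The consonants /l/, /f/ cannot be parsed into a legal (C)V(N) syllable (only a nasal (/m/, /n/, or /ŋ/) is licensed in coda position; onsets are limited to one consonant).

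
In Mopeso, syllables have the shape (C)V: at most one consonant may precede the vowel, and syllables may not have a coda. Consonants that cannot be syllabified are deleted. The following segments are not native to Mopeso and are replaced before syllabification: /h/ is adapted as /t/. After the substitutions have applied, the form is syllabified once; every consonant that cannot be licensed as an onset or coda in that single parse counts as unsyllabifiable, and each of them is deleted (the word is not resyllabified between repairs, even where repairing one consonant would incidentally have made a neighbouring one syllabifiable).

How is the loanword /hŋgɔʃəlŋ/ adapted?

Substitution: /h/ → /t/, giving /tŋgɔʃəlŋ/.
Under (C)V, the unsyllabifiable consonants are /t/, /ŋ/, /l/, /ŋ/ (no codas are permitted; onsets are limited to one consonant).
Deletion applies to /t/, /ŋ/, /l/, /ŋ/.

gɔʃə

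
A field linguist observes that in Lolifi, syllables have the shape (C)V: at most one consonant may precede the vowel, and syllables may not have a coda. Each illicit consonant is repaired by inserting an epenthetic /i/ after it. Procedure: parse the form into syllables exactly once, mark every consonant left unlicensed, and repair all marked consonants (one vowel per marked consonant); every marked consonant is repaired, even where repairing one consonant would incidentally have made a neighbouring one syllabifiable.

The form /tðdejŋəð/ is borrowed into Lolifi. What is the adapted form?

The consonants /t/, /ð/, /j/, /ð/ cannot be parsed into a legal (C)V syllable (no codas are permitted; onsets are limited to one consonant).
Epenthesis after each stranded consonant: /t/ → /ti/, /ð/ → /ði/, /j/ → /ji/, /ð/ → /ði/.

tiðidejiŋəði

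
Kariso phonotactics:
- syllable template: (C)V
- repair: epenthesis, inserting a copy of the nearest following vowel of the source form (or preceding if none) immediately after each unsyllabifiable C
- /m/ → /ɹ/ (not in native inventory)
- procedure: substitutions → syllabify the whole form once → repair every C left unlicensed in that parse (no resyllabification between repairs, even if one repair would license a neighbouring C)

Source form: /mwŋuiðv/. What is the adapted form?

ɹuwuŋuiðivi

Substitution: /m/ → /ɹ/, giving /ɹwŋuiðv/.
Under (C)V, the unsyllabifiable consonants are /ɹ/, /w/, /ð/, /v/ (no codas are permitted; onsets are limited to one consonant).
Inserting the epenthetic vowel yields /ɹ/ → /ɹu/, /w/ → /wu/, /ð/ → /ði/, /v/ → /vi/.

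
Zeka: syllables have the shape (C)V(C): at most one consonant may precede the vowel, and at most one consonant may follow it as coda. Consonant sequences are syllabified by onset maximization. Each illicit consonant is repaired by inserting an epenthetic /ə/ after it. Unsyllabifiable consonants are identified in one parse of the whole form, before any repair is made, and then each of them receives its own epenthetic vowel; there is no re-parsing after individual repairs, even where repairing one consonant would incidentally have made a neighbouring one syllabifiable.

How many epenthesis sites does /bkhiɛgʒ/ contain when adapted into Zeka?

3

The unsyllabifiable consonants are /b/, /k/, /ʒ/; each receives one epenthetic vowel.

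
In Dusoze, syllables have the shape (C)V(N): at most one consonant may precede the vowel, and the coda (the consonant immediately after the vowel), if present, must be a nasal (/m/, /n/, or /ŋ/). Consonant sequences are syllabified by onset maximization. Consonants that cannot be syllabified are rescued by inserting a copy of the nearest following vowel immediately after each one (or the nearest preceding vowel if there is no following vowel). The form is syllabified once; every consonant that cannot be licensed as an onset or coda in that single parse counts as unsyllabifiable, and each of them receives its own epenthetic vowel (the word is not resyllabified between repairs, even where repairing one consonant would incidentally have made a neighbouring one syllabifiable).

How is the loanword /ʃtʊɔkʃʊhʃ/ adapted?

ʃʊtʊɔkʊʃʊhʊʃʊ

Syllabifying with onset maximization leaves /ʃ/, /k/, /h/, /ʃ/ stranded (only a nasal (/m/, /n/, or /ŋ/) is licensed in coda position; onsets are limited to one consonant).
Epenthesis after each stranded consonant: /ʃ/ → /ʃʊ/, /k/ → /kʊ/, /h/ → /hʊ/, /ʃ/ → /ʃʊ/.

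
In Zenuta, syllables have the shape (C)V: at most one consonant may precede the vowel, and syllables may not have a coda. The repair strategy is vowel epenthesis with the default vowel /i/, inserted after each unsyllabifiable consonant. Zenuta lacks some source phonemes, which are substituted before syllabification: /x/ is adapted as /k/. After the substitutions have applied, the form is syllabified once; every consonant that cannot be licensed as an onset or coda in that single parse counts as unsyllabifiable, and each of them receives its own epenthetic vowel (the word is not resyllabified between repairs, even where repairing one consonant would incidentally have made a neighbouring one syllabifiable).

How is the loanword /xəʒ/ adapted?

Substitution: /x/ → /k/, giving /kəʒ/.
Syllabifying with onset maximization leaves /ʒ/ stranded (no codas are permitted; onsets are limited to one consonant).
Each unlicensed consonant becomes the onset of a new syllable: /ʒ/ → /ʒi/.

kəʒi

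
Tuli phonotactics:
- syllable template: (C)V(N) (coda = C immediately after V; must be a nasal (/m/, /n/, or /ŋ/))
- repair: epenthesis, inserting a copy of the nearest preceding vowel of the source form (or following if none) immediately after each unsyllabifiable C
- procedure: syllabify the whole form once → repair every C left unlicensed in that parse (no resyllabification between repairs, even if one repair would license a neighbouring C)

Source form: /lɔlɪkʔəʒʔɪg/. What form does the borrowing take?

Under (C)V(N), the unsyllabifiable consonants are /k/, /ʒ/, /g/ (only a nasal (/m/, /n/, or /ŋ/) is licensed in coda position; onsets are limited to one consonant).
Inserting the epenthetic vowel yields /k/ → /kɪ/, /ʒ/ → /ʒə/, /g/ → /gɪ/.

lɔlɪkɪʔəʒəʔɪgɪ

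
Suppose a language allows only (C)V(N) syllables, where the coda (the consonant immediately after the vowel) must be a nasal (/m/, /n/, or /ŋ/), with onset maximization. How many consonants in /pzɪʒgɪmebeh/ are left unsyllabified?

3

The consonants /p/, /ʒ/, /h/ cannot be parsed into a legal (C)V(N) syllable (only a nasal (/m/, /n/, or /ŋ/) is licensed in coda position; onsets are limited to one consonant).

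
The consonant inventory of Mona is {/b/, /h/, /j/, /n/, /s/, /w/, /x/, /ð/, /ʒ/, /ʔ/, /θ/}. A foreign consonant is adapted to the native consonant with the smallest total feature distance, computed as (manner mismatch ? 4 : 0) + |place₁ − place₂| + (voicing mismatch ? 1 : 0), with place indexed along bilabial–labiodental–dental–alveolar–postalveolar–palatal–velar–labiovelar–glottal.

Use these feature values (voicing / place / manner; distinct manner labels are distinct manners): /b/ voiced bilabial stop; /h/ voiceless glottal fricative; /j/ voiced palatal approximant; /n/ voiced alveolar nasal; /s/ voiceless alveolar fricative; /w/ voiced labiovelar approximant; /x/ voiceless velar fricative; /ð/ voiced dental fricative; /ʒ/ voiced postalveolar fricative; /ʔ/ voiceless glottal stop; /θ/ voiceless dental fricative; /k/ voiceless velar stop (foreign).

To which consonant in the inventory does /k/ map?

/ʔ/ is closest: same manner (stop), place distance 2 (velar→glottal), same voicing; total 2. Next closest is /x/ at distance 4.

ʔ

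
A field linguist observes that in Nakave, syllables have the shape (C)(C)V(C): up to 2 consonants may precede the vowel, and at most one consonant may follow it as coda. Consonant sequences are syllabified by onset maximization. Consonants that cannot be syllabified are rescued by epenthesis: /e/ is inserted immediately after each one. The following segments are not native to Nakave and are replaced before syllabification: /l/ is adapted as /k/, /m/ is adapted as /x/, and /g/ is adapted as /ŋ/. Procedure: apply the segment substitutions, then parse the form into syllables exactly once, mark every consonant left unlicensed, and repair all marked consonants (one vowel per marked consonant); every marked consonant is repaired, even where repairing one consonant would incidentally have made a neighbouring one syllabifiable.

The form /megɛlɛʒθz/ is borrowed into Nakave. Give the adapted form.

xeŋɛkɛʒθeze

Substitution: /m/ → /x/, /g/ → /ŋ/, /l/ → /k/, giving /xeŋɛkɛʒθz/.
Syllabifying with onset maximization leaves /θ/, /z/ stranded (at most one coda consonant is licensed; onsets may contain at most 2 consonants).
Epenthesis after each stranded consonant: /θ/ → /θe/, /z/ → /ze/.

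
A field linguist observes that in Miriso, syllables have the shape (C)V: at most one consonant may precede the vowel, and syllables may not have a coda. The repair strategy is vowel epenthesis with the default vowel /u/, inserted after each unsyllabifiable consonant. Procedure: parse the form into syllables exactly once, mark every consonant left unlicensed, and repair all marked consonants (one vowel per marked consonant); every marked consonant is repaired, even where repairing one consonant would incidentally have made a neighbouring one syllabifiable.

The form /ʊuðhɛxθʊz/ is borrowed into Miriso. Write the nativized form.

ʊuðuhɛxuθʊzu

The consonants /ð/, /x/, /z/ cannot be parsed into a legal (C)V syllable (no codas are permitted; onsets are limited to one consonant).
Each unlicensed consonant becomes the onset of a new syllable: /ð/ → /ðu/, /x/ → /xu/, /z/ → /zu/.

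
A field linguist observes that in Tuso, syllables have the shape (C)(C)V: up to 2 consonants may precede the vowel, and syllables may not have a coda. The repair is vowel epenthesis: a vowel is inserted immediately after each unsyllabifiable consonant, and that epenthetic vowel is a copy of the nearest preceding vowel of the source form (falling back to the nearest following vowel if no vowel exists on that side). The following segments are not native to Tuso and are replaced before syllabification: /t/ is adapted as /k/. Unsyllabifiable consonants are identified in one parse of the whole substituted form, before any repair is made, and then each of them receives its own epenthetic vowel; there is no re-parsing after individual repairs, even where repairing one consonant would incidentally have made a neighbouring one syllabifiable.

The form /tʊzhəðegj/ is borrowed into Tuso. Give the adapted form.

Substitution: /t/ → /k/, giving /kʊzhəðegj/.
Syllabifying with onset maximization leaves /g/, /j/ stranded (no codas are permitted; onsets may contain at most 2 consonants).
Each unlicensed consonant becomes the onset of a new syllable: /g/ → /ge/, /j/ → /je/.

kʊzhəðegeje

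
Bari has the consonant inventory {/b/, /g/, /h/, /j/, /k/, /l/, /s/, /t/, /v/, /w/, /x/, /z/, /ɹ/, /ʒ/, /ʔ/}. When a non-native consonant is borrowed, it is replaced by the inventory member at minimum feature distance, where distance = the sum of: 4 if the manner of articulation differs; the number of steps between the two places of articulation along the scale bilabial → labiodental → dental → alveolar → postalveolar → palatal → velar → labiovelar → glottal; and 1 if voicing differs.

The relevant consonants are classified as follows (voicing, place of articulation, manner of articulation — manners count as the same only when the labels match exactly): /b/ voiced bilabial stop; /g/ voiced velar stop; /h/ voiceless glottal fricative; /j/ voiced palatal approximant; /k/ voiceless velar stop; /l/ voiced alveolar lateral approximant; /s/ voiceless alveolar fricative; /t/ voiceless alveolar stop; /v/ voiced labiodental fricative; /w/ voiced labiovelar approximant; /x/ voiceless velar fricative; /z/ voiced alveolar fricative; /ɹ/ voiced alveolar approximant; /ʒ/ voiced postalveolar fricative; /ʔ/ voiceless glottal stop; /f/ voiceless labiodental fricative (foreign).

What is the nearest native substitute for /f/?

v

/v/ is closest: same manner (fricative), place distance 0 (labiodental→labiodental), voicing differs (+1); total 1. Next closest is /s/ at distance 2.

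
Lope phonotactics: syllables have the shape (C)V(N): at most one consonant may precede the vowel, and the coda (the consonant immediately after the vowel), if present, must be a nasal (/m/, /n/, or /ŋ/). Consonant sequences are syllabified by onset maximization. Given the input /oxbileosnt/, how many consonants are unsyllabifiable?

4

Under (C)V(N), the unsyllabifiable consonants are /x/, /s/, /n/, /t/ (only a nasal (/m/, /n/, or /ŋ/) is licensed in coda position; onsets are limited to one consonant).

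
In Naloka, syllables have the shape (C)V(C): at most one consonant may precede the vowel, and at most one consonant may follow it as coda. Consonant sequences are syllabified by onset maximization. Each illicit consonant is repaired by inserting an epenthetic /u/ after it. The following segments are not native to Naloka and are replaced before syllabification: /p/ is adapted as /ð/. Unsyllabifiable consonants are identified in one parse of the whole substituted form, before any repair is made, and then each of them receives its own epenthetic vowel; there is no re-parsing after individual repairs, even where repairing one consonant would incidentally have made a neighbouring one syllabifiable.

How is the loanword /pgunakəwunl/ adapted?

Substitution: /p/ → /ð/, giving /ðgunakəwunl/.
The consonants /ð/, /l/ cannot be parsed into a legal (C)V(C) syllable (at most one coda consonant is licensed; onsets are limited to one consonant).
Epenthesis after each stranded consonant: /ð/ → /ðu/, /l/ → /lu/.

ðugunakəwunlu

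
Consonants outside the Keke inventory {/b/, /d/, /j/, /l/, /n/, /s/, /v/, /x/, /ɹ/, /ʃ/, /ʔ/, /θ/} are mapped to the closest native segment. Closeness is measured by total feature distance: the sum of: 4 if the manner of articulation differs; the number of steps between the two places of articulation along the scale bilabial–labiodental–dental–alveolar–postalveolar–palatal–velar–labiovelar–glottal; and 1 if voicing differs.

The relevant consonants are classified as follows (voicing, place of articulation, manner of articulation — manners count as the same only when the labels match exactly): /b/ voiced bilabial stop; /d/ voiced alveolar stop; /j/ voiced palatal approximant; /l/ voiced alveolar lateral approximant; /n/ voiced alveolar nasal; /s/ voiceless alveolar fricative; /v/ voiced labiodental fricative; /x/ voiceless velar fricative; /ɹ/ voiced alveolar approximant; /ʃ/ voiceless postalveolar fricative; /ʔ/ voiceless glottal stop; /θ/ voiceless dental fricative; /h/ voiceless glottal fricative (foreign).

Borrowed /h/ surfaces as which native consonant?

x

/x/ is closest: same manner (fricative), place distance 2 (glottal→velar), same voicing; total 2. Next closest is /ʃ/ at distance 4.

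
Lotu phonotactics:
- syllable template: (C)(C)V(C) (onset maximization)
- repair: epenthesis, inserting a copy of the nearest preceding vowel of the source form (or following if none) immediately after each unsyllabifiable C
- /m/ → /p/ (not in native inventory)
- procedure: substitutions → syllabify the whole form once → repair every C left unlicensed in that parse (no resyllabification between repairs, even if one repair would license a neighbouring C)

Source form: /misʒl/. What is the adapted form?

Substitution: /m/ → /p/, giving /pisʒl/.
Under (C)(C)V(C), the unsyllabifiable consonants are /ʒ/, /l/ (at most one coda consonant is licensed; onsets may contain at most 2 consonants).
Epenthesis after each stranded consonant: /ʒ/ → /ʒi/, /l/ → /li/.

pisʒili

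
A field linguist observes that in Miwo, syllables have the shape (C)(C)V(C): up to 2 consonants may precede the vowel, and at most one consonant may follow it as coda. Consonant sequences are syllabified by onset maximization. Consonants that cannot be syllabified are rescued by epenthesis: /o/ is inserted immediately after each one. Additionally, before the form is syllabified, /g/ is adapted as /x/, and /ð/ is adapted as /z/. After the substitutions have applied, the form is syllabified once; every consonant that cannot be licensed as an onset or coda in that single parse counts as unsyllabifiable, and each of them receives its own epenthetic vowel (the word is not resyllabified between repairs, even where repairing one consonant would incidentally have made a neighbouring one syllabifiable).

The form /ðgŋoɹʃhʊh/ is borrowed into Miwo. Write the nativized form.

Substitution: /ð/ → /z/, /g/ → /x/, giving /zxŋoɹʃhʊh/.
Under (C)(C)V(C), the unsyllabifiable consonants are /z/ (at most one coda consonant is licensed; onsets may contain at most 2 consonants).
Epenthesis after each stranded consonant: /z/ → /zo/.

zoxŋoɹʃhʊh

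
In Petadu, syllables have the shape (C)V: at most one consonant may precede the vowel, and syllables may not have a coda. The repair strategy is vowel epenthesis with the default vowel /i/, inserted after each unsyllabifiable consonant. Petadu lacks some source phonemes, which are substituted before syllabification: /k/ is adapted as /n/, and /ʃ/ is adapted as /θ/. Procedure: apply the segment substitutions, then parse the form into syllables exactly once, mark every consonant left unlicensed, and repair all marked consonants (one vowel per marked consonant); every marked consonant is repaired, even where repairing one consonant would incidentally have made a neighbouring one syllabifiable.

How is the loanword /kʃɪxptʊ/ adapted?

niθɪxipitʊ

Substitution: /k/ → /n/, /ʃ/ → /θ/, giving /nθɪxptʊ/.
The consonants /n/, /x/, /p/ cannot be parsed into a legal (C)V syllable (no codas are permitted; onsets are limited to one consonant).
Epenthesis after each stranded consonant: /n/ → /ni/, /x/ → /xi/, /p/ → /pi/.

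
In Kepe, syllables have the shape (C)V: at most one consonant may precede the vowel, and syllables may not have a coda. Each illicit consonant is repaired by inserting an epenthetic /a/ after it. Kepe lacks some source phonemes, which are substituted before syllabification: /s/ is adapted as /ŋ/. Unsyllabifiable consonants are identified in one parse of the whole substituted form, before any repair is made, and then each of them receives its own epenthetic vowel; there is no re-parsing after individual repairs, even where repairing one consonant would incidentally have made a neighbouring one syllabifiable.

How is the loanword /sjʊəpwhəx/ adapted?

Substitution: /s/ → /ŋ/, giving /ŋjʊəpwhəx/.
The consonants /ŋ/, /p/, /w/, /x/ cannot be parsed into a legal (C)V syllable (no codas are permitted; onsets are limited to one consonant).
Epenthesis after each stranded consonant: /ŋ/ → /ŋa/, /p/ → /pa/, /w/ → /wa/, /x/ → /xa/.

ŋajʊəpawahəxa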